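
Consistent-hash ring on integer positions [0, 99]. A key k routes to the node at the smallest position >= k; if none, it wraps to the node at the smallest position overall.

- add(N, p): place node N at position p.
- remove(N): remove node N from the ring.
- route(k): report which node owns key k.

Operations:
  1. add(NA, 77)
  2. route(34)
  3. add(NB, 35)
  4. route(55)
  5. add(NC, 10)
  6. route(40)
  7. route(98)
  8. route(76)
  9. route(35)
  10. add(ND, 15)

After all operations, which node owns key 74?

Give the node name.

Answer: NA

Derivation:
Op 1: add NA@77 -> ring=[77:NA]
Op 2: route key 34: smallest pos >= 34 is 77 -> NA
Op 3: add NB@35 -> ring=[35:NB,77:NA]
Op 4: route key 55: smallest pos >= 55 is 77 -> NA
Op 5: add NC@10 -> ring=[10:NC,35:NB,77:NA]
Op 6: route key 40: smallest pos >= 40 is 77 -> NA
Op 7: route key 98: none >= 98, wrap to smallest pos 10 -> NC
Op 8: route key 76: smallest pos >= 76 is 77 -> NA
Op 9: route key 35: smallest pos >= 35 is 35 -> NB
Op 10: add ND@15 -> ring=[10:NC,15:ND,35:NB,77:NA]
Final route key 74: smallest pos >= 74 is 77 -> NA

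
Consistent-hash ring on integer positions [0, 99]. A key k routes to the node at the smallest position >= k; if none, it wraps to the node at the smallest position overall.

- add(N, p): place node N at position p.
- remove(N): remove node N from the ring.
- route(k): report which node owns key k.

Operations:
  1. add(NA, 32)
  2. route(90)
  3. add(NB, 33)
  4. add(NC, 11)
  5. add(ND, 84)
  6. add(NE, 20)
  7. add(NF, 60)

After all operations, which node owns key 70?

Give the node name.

Op 1: add NA@32 -> ring=[32:NA]
Op 2: route key 90: none >= 90, wrap to smallest pos 32 -> NA
Op 3: add NB@33 -> ring=[32:NA,33:NB]
Op 4: add NC@11 -> ring=[11:NC,32:NA,33:NB]
Op 5: add ND@84 -> ring=[11:NC,32:NA,33:NB,84:ND]
Op 6: add NE@20 -> ring=[11:NC,20:NE,32:NA,33:NB,84:ND]
Op 7: add NF@60 -> ring=[11:NC,20:NE,32:NA,33:NB,60:NF,84:ND]
Final route key 70: smallest pos >= 70 is 84 -> ND

Answer: ND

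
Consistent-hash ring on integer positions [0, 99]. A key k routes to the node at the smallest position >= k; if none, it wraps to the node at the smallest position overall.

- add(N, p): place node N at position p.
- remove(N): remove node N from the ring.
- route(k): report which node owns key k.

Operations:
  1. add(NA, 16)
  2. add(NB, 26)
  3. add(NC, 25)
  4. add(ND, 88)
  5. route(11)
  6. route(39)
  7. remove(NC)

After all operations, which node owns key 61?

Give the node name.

Answer: ND

Derivation:
Op 1: add NA@16 -> ring=[16:NA]
Op 2: add NB@26 -> ring=[16:NA,26:NB]
Op 3: add NC@25 -> ring=[16:NA,25:NC,26:NB]
Op 4: add ND@88 -> ring=[16:NA,25:NC,26:NB,88:ND]
Op 5: route key 11: smallest pos >= 11 is 16 -> NA
Op 6: route key 39: smallest pos >= 39 is 88 -> ND
Op 7: remove NC -> ring=[16:NA,26:NB,88:ND]
Final route key 61: smallest pos >= 61 is 88 -> ND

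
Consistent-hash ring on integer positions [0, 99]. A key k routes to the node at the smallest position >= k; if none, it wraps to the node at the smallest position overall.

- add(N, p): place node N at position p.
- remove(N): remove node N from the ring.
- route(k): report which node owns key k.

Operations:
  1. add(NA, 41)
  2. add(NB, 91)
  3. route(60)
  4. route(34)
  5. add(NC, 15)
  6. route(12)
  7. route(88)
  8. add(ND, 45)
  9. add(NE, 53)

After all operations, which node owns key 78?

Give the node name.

Op 1: add NA@41 -> ring=[41:NA]
Op 2: add NB@91 -> ring=[41:NA,91:NB]
Op 3: route key 60: smallest pos >= 60 is 91 -> NB
Op 4: route key 34: smallest pos >= 34 is 41 -> NA
Op 5: add NC@15 -> ring=[15:NC,41:NA,91:NB]
Op 6: route key 12: smallest pos >= 12 is 15 -> NC
Op 7: route key 88: smallest pos >= 88 is 91 -> NB
Op 8: add ND@45 -> ring=[15:NC,41:NA,45:ND,91:NB]
Op 9: add NE@53 -> ring=[15:NC,41:NA,45:ND,53:NE,91:NB]
Final route key 78: smallest pos >= 78 is 91 -> NB

Answer: NB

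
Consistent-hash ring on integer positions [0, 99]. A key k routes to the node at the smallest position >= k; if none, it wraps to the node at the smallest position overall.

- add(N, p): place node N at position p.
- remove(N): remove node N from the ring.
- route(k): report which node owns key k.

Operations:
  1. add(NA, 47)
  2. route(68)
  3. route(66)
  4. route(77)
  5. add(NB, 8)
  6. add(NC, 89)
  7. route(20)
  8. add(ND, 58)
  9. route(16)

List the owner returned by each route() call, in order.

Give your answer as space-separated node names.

Answer: NA NA NA NA NA

Derivation:
Op 1: add NA@47 -> ring=[47:NA]
Op 2: route key 68: none >= 68, wrap to smallest pos 47 -> NA
Op 3: route key 66: none >= 66, wrap to smallest pos 47 -> NA
Op 4: route key 77: none >= 77, wrap to smallest pos 47 -> NA
Op 5: add NB@8 -> ring=[8:NB,47:NA]
Op 6: add NC@89 -> ring=[8:NB,47:NA,89:NC]
Op 7: route key 20: smallest pos >= 20 is 47 -> NA
Op 8: add ND@58 -> ring=[8:NB,47:NA,58:ND,89:NC]
Op 9: route key 16: smallest pos >= 16 is 47 -> NA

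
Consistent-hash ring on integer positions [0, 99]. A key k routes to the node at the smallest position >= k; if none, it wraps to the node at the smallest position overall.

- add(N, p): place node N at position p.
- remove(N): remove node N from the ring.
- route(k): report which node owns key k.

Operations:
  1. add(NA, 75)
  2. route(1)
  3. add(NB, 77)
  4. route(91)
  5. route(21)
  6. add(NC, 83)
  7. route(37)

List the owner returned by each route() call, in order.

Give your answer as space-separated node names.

Answer: NA NA NA NA

Derivation:
Op 1: add NA@75 -> ring=[75:NA]
Op 2: route key 1: smallest pos >= 1 is 75 -> NA
Op 3: add NB@77 -> ring=[75:NA,77:NB]
Op 4: route key 91: none >= 91, wrap to smallest pos 75 -> NA
Op 5: route key 21: smallest pos >= 21 is 75 -> NA
Op 6: add NC@83 -> ring=[75:NA,77:NB,83:NC]
Op 7: route key 37: smallest pos >= 37 is 75 -> NA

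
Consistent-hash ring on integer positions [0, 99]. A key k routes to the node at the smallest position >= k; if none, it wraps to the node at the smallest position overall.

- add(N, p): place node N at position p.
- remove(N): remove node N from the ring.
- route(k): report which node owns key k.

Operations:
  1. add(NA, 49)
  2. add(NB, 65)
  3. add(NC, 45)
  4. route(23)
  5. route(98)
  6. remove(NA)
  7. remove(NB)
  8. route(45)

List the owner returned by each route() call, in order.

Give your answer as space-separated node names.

Answer: NC NC NC

Derivation:
Op 1: add NA@49 -> ring=[49:NA]
Op 2: add NB@65 -> ring=[49:NA,65:NB]
Op 3: add NC@45 -> ring=[45:NC,49:NA,65:NB]
Op 4: route key 23: smallest pos >= 23 is 45 -> NC
Op 5: route key 98: none >= 98, wrap to smallest pos 45 -> NC
Op 6: remove NA -> ring=[45:NC,65:NB]
Op 7: remove NB -> ring=[45:NC]
Op 8: route key 45: smallest pos >= 45 is 45 -> NC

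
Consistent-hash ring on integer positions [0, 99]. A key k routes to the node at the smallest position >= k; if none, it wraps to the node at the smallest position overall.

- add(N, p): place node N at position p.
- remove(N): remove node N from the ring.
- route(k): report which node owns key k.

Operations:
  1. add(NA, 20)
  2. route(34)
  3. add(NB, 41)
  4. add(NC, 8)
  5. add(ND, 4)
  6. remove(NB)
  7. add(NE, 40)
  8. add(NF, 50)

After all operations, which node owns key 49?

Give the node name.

Answer: NF

Derivation:
Op 1: add NA@20 -> ring=[20:NA]
Op 2: route key 34: none >= 34, wrap to smallest pos 20 -> NA
Op 3: add NB@41 -> ring=[20:NA,41:NB]
Op 4: add NC@8 -> ring=[8:NC,20:NA,41:NB]
Op 5: add ND@4 -> ring=[4:ND,8:NC,20:NA,41:NB]
Op 6: remove NB -> ring=[4:ND,8:NC,20:NA]
Op 7: add NE@40 -> ring=[4:ND,8:NC,20:NA,40:NE]
Op 8: add NF@50 -> ring=[4:ND,8:NC,20:NA,40:NE,50:NF]
Final route key 49: smallest pos >= 49 is 50 -> NF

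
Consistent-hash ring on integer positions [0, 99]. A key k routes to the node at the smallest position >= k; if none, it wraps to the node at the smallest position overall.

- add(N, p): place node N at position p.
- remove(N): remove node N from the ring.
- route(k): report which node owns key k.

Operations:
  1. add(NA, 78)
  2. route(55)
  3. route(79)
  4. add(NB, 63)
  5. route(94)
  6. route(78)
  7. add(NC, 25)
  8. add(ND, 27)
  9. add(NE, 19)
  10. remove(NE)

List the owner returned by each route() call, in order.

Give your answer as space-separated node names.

Op 1: add NA@78 -> ring=[78:NA]
Op 2: route key 55: smallest pos >= 55 is 78 -> NA
Op 3: route key 79: none >= 79, wrap to smallest pos 78 -> NA
Op 4: add NB@63 -> ring=[63:NB,78:NA]
Op 5: route key 94: none >= 94, wrap to smallest pos 63 -> NB
Op 6: route key 78: smallest pos >= 78 is 78 -> NA
Op 7: add NC@25 -> ring=[25:NC,63:NB,78:NA]
Op 8: add ND@27 -> ring=[25:NC,27:ND,63:NB,78:NA]
Op 9: add NE@19 -> ring=[19:NE,25:NC,27:ND,63:NB,78:NA]
Op 10: remove NE -> ring=[25:NC,27:ND,63:NB,78:NA]

Answer: NA NA NB NA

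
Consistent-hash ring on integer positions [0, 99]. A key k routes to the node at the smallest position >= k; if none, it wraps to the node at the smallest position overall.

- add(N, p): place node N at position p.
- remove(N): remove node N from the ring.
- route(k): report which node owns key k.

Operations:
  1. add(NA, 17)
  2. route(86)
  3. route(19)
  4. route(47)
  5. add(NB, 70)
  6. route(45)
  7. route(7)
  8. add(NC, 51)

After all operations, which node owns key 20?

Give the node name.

Op 1: add NA@17 -> ring=[17:NA]
Op 2: route key 86: none >= 86, wrap to smallest pos 17 -> NA
Op 3: route key 19: none >= 19, wrap to smallest pos 17 -> NA
Op 4: route key 47: none >= 47, wrap to smallest pos 17 -> NA
Op 5: add NB@70 -> ring=[17:NA,70:NB]
Op 6: route key 45: smallest pos >= 45 is 70 -> NB
Op 7: route key 7: smallest pos >= 7 is 17 -> NA
Op 8: add NC@51 -> ring=[17:NA,51:NC,70:NB]
Final route key 20: smallest pos >= 20 is 51 -> NC

Answer: NC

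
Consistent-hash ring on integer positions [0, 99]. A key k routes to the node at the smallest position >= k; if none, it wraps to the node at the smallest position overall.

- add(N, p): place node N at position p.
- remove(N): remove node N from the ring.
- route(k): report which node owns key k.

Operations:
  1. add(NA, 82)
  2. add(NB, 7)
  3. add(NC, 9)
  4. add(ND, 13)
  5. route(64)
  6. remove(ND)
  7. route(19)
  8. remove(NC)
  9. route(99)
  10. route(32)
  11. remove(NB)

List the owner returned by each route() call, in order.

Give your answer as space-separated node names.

Op 1: add NA@82 -> ring=[82:NA]
Op 2: add NB@7 -> ring=[7:NB,82:NA]
Op 3: add NC@9 -> ring=[7:NB,9:NC,82:NA]
Op 4: add ND@13 -> ring=[7:NB,9:NC,13:ND,82:NA]
Op 5: route key 64: smallest pos >= 64 is 82 -> NA
Op 6: remove ND -> ring=[7:NB,9:NC,82:NA]
Op 7: route key 19: smallest pos >= 19 is 82 -> NA
Op 8: remove NC -> ring=[7:NB,82:NA]
Op 9: route key 99: none >= 99, wrap to smallest pos 7 -> NB
Op 10: route key 32: smallest pos >= 32 is 82 -> NA
Op 11: remove NB -> ring=[82:NA]

Answer: NA NA NB NA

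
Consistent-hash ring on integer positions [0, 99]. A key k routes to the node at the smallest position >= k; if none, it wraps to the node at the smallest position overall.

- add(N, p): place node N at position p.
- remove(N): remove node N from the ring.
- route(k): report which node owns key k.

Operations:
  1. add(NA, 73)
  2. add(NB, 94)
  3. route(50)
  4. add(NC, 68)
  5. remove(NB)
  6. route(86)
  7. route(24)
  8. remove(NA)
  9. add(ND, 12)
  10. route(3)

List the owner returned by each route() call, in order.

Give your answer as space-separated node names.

Op 1: add NA@73 -> ring=[73:NA]
Op 2: add NB@94 -> ring=[73:NA,94:NB]
Op 3: route key 50: smallest pos >= 50 is 73 -> NA
Op 4: add NC@68 -> ring=[68:NC,73:NA,94:NB]
Op 5: remove NB -> ring=[68:NC,73:NA]
Op 6: route key 86: none >= 86, wrap to smallest pos 68 -> NC
Op 7: route key 24: smallest pos >= 24 is 68 -> NC
Op 8: remove NA -> ring=[68:NC]
Op 9: add ND@12 -> ring=[12:ND,68:NC]
Op 10: route key 3: smallest pos >= 3 is 12 -> ND

Answer: NA NC NC ND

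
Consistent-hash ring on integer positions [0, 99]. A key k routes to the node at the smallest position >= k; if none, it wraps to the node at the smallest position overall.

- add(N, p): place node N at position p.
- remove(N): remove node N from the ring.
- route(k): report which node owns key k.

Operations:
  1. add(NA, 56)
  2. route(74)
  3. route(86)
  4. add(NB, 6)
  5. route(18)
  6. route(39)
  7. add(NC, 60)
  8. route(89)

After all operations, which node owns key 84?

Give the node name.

Op 1: add NA@56 -> ring=[56:NA]
Op 2: route key 74: none >= 74, wrap to smallest pos 56 -> NA
Op 3: route key 86: none >= 86, wrap to smallest pos 56 -> NA
Op 4: add NB@6 -> ring=[6:NB,56:NA]
Op 5: route key 18: smallest pos >= 18 is 56 -> NA
Op 6: route key 39: smallest pos >= 39 is 56 -> NA
Op 7: add NC@60 -> ring=[6:NB,56:NA,60:NC]
Op 8: route key 89: none >= 89, wrap to smallest pos 6 -> NB
Final route key 84: none >= 84, wrap to smallest pos 6 -> NB

Answer: NB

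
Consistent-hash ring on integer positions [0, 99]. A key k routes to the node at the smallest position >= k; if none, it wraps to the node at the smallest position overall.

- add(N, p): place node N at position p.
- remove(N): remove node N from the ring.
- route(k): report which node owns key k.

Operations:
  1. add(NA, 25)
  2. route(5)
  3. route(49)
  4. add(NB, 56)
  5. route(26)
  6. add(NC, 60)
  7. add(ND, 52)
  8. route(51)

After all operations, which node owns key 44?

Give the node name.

Answer: ND

Derivation:
Op 1: add NA@25 -> ring=[25:NA]
Op 2: route key 5: smallest pos >= 5 is 25 -> NA
Op 3: route key 49: none >= 49, wrap to smallest pos 25 -> NA
Op 4: add NB@56 -> ring=[25:NA,56:NB]
Op 5: route key 26: smallest pos >= 26 is 56 -> NB
Op 6: add NC@60 -> ring=[25:NA,56:NB,60:NC]
Op 7: add ND@52 -> ring=[25:NA,52:ND,56:NB,60:NC]
Op 8: route key 51: smallest pos >= 51 is 52 -> ND
Final route key 44: smallest pos >= 44 is 52 -> ND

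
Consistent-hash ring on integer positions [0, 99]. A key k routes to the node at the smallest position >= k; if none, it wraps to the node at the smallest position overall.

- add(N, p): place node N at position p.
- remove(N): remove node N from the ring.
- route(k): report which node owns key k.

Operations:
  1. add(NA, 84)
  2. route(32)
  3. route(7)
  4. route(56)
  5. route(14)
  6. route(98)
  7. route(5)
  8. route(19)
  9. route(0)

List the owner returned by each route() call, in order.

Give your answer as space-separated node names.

Op 1: add NA@84 -> ring=[84:NA]
Op 2: route key 32: smallest pos >= 32 is 84 -> NA
Op 3: route key 7: smallest pos >= 7 is 84 -> NA
Op 4: route key 56: smallest pos >= 56 is 84 -> NA
Op 5: route key 14: smallest pos >= 14 is 84 -> NA
Op 6: route key 98: none >= 98, wrap to smallest pos 84 -> NA
Op 7: route key 5: smallest pos >= 5 is 84 -> NA
Op 8: route key 19: smallest pos >= 19 is 84 -> NA
Op 9: route key 0: smallest pos >= 0 is 84 -> NA

Answer: NA NA NA NA NA NA NA NA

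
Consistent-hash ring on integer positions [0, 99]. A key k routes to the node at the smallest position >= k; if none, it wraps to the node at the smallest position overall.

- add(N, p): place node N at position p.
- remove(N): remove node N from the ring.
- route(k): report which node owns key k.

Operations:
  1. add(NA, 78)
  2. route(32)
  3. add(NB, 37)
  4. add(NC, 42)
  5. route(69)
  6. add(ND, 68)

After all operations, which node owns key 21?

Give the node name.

Answer: NB

Derivation:
Op 1: add NA@78 -> ring=[78:NA]
Op 2: route key 32: smallest pos >= 32 is 78 -> NA
Op 3: add NB@37 -> ring=[37:NB,78:NA]
Op 4: add NC@42 -> ring=[37:NB,42:NC,78:NA]
Op 5: route key 69: smallest pos >= 69 is 78 -> NA
Op 6: add ND@68 -> ring=[37:NB,42:NC,68:ND,78:NA]
Final route key 21: smallest pos >= 21 is 37 -> NB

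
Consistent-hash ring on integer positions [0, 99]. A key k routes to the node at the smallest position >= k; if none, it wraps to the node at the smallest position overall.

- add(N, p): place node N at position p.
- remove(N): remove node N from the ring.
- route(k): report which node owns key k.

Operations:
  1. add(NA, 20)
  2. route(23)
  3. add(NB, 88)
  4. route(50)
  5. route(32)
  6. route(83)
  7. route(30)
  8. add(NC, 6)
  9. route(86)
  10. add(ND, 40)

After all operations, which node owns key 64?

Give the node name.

Op 1: add NA@20 -> ring=[20:NA]
Op 2: route key 23: none >= 23, wrap to smallest pos 20 -> NA
Op 3: add NB@88 -> ring=[20:NA,88:NB]
Op 4: route key 50: smallest pos >= 50 is 88 -> NB
Op 5: route key 32: smallest pos >= 32 is 88 -> NB
Op 6: route key 83: smallest pos >= 83 is 88 -> NB
Op 7: route key 30: smallest pos >= 30 is 88 -> NB
Op 8: add NC@6 -> ring=[6:NC,20:NA,88:NB]
Op 9: route key 86: smallest pos >= 86 is 88 -> NB
Op 10: add ND@40 -> ring=[6:NC,20:NA,40:ND,88:NB]
Final route key 64: smallest pos >= 64 is 88 -> NB

Answer: NB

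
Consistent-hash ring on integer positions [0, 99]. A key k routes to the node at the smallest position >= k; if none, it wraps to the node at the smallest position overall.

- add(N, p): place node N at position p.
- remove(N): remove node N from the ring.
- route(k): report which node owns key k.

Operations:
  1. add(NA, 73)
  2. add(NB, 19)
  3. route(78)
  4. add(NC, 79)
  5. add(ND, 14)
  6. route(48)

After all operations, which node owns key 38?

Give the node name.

Answer: NA

Derivation:
Op 1: add NA@73 -> ring=[73:NA]
Op 2: add NB@19 -> ring=[19:NB,73:NA]
Op 3: route key 78: none >= 78, wrap to smallest pos 19 -> NB
Op 4: add NC@79 -> ring=[19:NB,73:NA,79:NC]
Op 5: add ND@14 -> ring=[14:ND,19:NB,73:NA,79:NC]
Op 6: route key 48: smallest pos >= 48 is 73 -> NA
Final route key 38: smallest pos >= 38 is 73 -> NA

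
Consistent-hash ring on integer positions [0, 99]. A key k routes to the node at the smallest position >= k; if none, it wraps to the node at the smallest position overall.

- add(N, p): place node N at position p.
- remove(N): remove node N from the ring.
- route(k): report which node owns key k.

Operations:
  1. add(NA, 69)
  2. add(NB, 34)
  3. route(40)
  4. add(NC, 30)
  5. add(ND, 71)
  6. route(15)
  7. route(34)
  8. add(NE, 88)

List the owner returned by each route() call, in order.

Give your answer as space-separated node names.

Op 1: add NA@69 -> ring=[69:NA]
Op 2: add NB@34 -> ring=[34:NB,69:NA]
Op 3: route key 40: smallest pos >= 40 is 69 -> NA
Op 4: add NC@30 -> ring=[30:NC,34:NB,69:NA]
Op 5: add ND@71 -> ring=[30:NC,34:NB,69:NA,71:ND]
Op 6: route key 15: smallest pos >= 15 is 30 -> NC
Op 7: route key 34: smallest pos >= 34 is 34 -> NB
Op 8: add NE@88 -> ring=[30:NC,34:NB,69:NA,71:ND,88:NE]

Answer: NA NC NB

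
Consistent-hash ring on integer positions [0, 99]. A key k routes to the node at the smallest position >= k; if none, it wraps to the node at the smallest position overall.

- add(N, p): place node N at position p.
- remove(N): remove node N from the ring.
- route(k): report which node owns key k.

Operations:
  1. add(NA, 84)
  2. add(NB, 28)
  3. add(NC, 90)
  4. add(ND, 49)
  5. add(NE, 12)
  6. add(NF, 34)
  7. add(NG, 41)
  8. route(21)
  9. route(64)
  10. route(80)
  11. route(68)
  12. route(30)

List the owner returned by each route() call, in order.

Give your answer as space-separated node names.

Op 1: add NA@84 -> ring=[84:NA]
Op 2: add NB@28 -> ring=[28:NB,84:NA]
Op 3: add NC@90 -> ring=[28:NB,84:NA,90:NC]
Op 4: add ND@49 -> ring=[28:NB,49:ND,84:NA,90:NC]
Op 5: add NE@12 -> ring=[12:NE,28:NB,49:ND,84:NA,90:NC]
Op 6: add NF@34 -> ring=[12:NE,28:NB,34:NF,49:ND,84:NA,90:NC]
Op 7: add NG@41 -> ring=[12:NE,28:NB,34:NF,41:NG,49:ND,84:NA,90:NC]
Op 8: route key 21: smallest pos >= 21 is 28 -> NB
Op 9: route key 64: smallest pos >= 64 is 84 -> NA
Op 10: route key 80: smallest pos >= 80 is 84 -> NA
Op 11: route key 68: smallest pos >= 68 is 84 -> NA
Op 12: route key 30: smallest pos >= 30 is 34 -> NF

Answer: NB NA NA NA NF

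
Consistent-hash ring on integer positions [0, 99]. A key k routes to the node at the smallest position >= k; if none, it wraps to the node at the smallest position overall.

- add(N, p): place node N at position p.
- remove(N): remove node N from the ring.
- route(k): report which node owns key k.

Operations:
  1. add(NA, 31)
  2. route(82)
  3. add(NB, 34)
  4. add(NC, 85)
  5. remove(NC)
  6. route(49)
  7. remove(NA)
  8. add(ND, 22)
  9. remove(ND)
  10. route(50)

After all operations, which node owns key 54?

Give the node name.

Op 1: add NA@31 -> ring=[31:NA]
Op 2: route key 82: none >= 82, wrap to smallest pos 31 -> NA
Op 3: add NB@34 -> ring=[31:NA,34:NB]
Op 4: add NC@85 -> ring=[31:NA,34:NB,85:NC]
Op 5: remove NC -> ring=[31:NA,34:NB]
Op 6: route key 49: none >= 49, wrap to smallest pos 31 -> NA
Op 7: remove NA -> ring=[34:NB]
Op 8: add ND@22 -> ring=[22:ND,34:NB]
Op 9: remove ND -> ring=[34:NB]
Op 10: route key 50: none >= 50, wrap to smallest pos 34 -> NB
Final route key 54: none >= 54, wrap to smallest pos 34 -> NB

Answer: NB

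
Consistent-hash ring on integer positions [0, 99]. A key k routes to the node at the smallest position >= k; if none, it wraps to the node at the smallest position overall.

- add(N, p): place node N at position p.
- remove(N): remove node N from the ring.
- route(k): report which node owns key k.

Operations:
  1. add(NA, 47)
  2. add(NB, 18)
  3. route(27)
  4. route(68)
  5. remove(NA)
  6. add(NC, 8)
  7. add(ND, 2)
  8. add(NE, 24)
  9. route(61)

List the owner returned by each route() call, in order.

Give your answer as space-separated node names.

Answer: NA NB ND

Derivation:
Op 1: add NA@47 -> ring=[47:NA]
Op 2: add NB@18 -> ring=[18:NB,47:NA]
Op 3: route key 27: smallest pos >= 27 is 47 -> NA
Op 4: route key 68: none >= 68, wrap to smallest pos 18 -> NB
Op 5: remove NA -> ring=[18:NB]
Op 6: add NC@8 -> ring=[8:NC,18:NB]
Op 7: add ND@2 -> ring=[2:ND,8:NC,18:NB]
Op 8: add NE@24 -> ring=[2:ND,8:NC,18:NB,24:NE]
Op 9: route key 61: none >= 61, wrap to smallest pos 2 -> ND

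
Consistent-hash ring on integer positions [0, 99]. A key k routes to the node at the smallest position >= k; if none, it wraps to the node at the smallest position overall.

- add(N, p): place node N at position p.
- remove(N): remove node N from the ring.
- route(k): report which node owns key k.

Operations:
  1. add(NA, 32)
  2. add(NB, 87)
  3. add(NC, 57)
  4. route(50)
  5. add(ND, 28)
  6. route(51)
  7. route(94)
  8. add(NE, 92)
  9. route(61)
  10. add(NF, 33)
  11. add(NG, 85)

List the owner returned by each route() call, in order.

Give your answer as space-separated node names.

Answer: NC NC ND NB

Derivation:
Op 1: add NA@32 -> ring=[32:NA]
Op 2: add NB@87 -> ring=[32:NA,87:NB]
Op 3: add NC@57 -> ring=[32:NA,57:NC,87:NB]
Op 4: route key 50: smallest pos >= 50 is 57 -> NC
Op 5: add ND@28 -> ring=[28:ND,32:NA,57:NC,87:NB]
Op 6: route key 51: smallest pos >= 51 is 57 -> NC
Op 7: route key 94: none >= 94, wrap to smallest pos 28 -> ND
Op 8: add NE@92 -> ring=[28:ND,32:NA,57:NC,87:NB,92:NE]
Op 9: route key 61: smallest pos >= 61 is 87 -> NB
Op 10: add NF@33 -> ring=[28:ND,32:NA,33:NF,57:NC,87:NB,92:NE]
Op 11: add NG@85 -> ring=[28:ND,32:NA,33:NF,57:NC,85:NG,87:NB,92:NE]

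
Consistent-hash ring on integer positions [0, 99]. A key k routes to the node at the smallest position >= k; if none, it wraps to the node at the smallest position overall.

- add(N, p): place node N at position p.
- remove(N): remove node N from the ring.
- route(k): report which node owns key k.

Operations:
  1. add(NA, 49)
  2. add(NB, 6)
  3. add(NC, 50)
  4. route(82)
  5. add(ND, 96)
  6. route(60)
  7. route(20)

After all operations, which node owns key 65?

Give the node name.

Op 1: add NA@49 -> ring=[49:NA]
Op 2: add NB@6 -> ring=[6:NB,49:NA]
Op 3: add NC@50 -> ring=[6:NB,49:NA,50:NC]
Op 4: route key 82: none >= 82, wrap to smallest pos 6 -> NB
Op 5: add ND@96 -> ring=[6:NB,49:NA,50:NC,96:ND]
Op 6: route key 60: smallest pos >= 60 is 96 -> ND
Op 7: route key 20: smallest pos >= 20 is 49 -> NA
Final route key 65: smallest pos >= 65 is 96 -> ND

Answer: ND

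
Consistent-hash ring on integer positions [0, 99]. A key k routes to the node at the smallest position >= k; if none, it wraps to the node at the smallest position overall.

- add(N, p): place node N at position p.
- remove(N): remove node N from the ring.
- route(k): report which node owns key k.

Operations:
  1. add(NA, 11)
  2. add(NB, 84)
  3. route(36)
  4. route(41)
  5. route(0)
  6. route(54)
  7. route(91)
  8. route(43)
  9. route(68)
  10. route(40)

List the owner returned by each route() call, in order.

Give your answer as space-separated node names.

Op 1: add NA@11 -> ring=[11:NA]
Op 2: add NB@84 -> ring=[11:NA,84:NB]
Op 3: route key 36: smallest pos >= 36 is 84 -> NB
Op 4: route key 41: smallest pos >= 41 is 84 -> NB
Op 5: route key 0: smallest pos >= 0 is 11 -> NA
Op 6: route key 54: smallest pos >= 54 is 84 -> NB
Op 7: route key 91: none >= 91, wrap to smallest pos 11 -> NA
Op 8: route key 43: smallest pos >= 43 is 84 -> NB
Op 9: route key 68: smallest pos >= 68 is 84 -> NB
Op 10: route key 40: smallest pos >= 40 is 84 -> NB

Answer: NB NB NA NB NA NB NB NB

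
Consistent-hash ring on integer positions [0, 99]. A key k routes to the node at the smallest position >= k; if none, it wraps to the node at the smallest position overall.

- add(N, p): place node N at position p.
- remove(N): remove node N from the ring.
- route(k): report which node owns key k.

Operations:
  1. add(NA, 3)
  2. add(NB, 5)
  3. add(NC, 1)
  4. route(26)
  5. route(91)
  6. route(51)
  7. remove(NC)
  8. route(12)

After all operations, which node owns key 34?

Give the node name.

Answer: NA

Derivation:
Op 1: add NA@3 -> ring=[3:NA]
Op 2: add NB@5 -> ring=[3:NA,5:NB]
Op 3: add NC@1 -> ring=[1:NC,3:NA,5:NB]
Op 4: route key 26: none >= 26, wrap to smallest pos 1 -> NC
Op 5: route key 91: none >= 91, wrap to smallest pos 1 -> NC
Op 6: route key 51: none >= 51, wrap to smallest pos 1 -> NC
Op 7: remove NC -> ring=[3:NA,5:NB]
Op 8: route key 12: none >= 12, wrap to smallest pos 3 -> NA
Final route key 34: none >= 34, wrap to smallest pos 3 -> NA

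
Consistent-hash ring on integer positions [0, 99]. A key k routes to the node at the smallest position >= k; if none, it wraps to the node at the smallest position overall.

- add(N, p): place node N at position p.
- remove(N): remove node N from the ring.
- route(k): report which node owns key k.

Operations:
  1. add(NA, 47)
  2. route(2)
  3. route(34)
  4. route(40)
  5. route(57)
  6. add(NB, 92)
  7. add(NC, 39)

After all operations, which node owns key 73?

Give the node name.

Op 1: add NA@47 -> ring=[47:NA]
Op 2: route key 2: smallest pos >= 2 is 47 -> NA
Op 3: route key 34: smallest pos >= 34 is 47 -> NA
Op 4: route key 40: smallest pos >= 40 is 47 -> NA
Op 5: route key 57: none >= 57, wrap to smallest pos 47 -> NA
Op 6: add NB@92 -> ring=[47:NA,92:NB]
Op 7: add NC@39 -> ring=[39:NC,47:NA,92:NB]
Final route key 73: smallest pos >= 73 is 92 -> NB

Answer: NB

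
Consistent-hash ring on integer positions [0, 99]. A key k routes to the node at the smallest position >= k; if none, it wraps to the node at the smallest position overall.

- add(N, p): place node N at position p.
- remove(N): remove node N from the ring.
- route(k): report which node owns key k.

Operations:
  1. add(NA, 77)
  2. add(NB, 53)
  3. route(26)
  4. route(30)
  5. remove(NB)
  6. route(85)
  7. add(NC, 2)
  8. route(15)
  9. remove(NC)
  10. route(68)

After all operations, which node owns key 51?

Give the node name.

Op 1: add NA@77 -> ring=[77:NA]
Op 2: add NB@53 -> ring=[53:NB,77:NA]
Op 3: route key 26: smallest pos >= 26 is 53 -> NB
Op 4: route key 30: smallest pos >= 30 is 53 -> NB
Op 5: remove NB -> ring=[77:NA]
Op 6: route key 85: none >= 85, wrap to smallest pos 77 -> NA
Op 7: add NC@2 -> ring=[2:NC,77:NA]
Op 8: route key 15: smallest pos >= 15 is 77 -> NA
Op 9: remove NC -> ring=[77:NA]
Op 10: route key 68: smallest pos >= 68 is 77 -> NA
Final route key 51: smallest pos >= 51 is 77 -> NA

Answer: NA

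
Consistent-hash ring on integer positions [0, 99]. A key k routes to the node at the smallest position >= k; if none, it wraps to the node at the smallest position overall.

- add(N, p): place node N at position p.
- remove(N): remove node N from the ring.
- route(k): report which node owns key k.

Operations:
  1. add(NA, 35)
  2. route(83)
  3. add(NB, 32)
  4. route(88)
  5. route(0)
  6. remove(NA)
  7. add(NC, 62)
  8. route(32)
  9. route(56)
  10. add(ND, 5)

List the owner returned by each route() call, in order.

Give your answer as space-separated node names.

Op 1: add NA@35 -> ring=[35:NA]
Op 2: route key 83: none >= 83, wrap to smallest pos 35 -> NA
Op 3: add NB@32 -> ring=[32:NB,35:NA]
Op 4: route key 88: none >= 88, wrap to smallest pos 32 -> NB
Op 5: route key 0: smallest pos >= 0 is 32 -> NB
Op 6: remove NA -> ring=[32:NB]
Op 7: add NC@62 -> ring=[32:NB,62:NC]
Op 8: route key 32: smallest pos >= 32 is 32 -> NB
Op 9: route key 56: smallest pos >= 56 is 62 -> NC
Op 10: add ND@5 -> ring=[5:ND,32:NB,62:NC]

Answer: NA NB NB NB NC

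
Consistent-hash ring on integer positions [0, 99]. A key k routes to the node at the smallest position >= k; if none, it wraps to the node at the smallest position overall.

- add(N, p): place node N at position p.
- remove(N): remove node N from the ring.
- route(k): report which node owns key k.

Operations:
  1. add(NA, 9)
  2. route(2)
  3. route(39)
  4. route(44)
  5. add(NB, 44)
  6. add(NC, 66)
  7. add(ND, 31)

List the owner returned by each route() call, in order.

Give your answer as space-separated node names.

Op 1: add NA@9 -> ring=[9:NA]
Op 2: route key 2: smallest pos >= 2 is 9 -> NA
Op 3: route key 39: none >= 39, wrap to smallest pos 9 -> NA
Op 4: route key 44: none >= 44, wrap to smallest pos 9 -> NA
Op 5: add NB@44 -> ring=[9:NA,44:NB]
Op 6: add NC@66 -> ring=[9:NA,44:NB,66:NC]
Op 7: add ND@31 -> ring=[9:NA,31:ND,44:NB,66:NC]

Answer: NA NA NA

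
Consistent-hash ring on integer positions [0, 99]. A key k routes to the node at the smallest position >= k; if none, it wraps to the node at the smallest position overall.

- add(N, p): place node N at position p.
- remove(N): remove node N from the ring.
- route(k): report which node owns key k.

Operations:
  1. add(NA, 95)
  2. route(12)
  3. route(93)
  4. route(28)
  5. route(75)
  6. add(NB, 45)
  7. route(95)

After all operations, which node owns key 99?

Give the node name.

Op 1: add NA@95 -> ring=[95:NA]
Op 2: route key 12: smallest pos >= 12 is 95 -> NA
Op 3: route key 93: smallest pos >= 93 is 95 -> NA
Op 4: route key 28: smallest pos >= 28 is 95 -> NA
Op 5: route key 75: smallest pos >= 75 is 95 -> NA
Op 6: add NB@45 -> ring=[45:NB,95:NA]
Op 7: route key 95: smallest pos >= 95 is 95 -> NA
Final route key 99: none >= 99, wrap to smallest pos 45 -> NB

Answer: NB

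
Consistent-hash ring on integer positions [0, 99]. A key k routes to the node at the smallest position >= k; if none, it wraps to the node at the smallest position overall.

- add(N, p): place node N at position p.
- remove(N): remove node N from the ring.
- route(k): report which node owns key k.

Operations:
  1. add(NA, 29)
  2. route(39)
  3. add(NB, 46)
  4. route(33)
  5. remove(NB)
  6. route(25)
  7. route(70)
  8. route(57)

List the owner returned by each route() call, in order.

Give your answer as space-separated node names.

Answer: NA NB NA NA NA

Derivation:
Op 1: add NA@29 -> ring=[29:NA]
Op 2: route key 39: none >= 39, wrap to smallest pos 29 -> NA
Op 3: add NB@46 -> ring=[29:NA,46:NB]
Op 4: route key 33: smallest pos >= 33 is 46 -> NB
Op 5: remove NB -> ring=[29:NA]
Op 6: route key 25: smallest pos >= 25 is 29 -> NA
Op 7: route key 70: none >= 70, wrap to smallest pos 29 -> NA
Op 8: route key 57: none >= 57, wrap to smallest pos 29 -> NA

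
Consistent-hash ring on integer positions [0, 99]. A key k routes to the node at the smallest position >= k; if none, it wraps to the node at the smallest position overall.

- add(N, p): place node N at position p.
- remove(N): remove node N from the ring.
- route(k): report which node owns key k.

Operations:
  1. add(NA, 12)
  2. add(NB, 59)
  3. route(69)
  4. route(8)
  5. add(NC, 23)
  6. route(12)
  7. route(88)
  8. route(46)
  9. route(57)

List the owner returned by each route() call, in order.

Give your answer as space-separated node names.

Answer: NA NA NA NA NB NB

Derivation:
Op 1: add NA@12 -> ring=[12:NA]
Op 2: add NB@59 -> ring=[12:NA,59:NB]
Op 3: route key 69: none >= 69, wrap to smallest pos 12 -> NA
Op 4: route key 8: smallest pos >= 8 is 12 -> NA
Op 5: add NC@23 -> ring=[12:NA,23:NC,59:NB]
Op 6: route key 12: smallest pos >= 12 is 12 -> NA
Op 7: route key 88: none >= 88, wrap to smallest pos 12 -> NA
Op 8: route key 46: smallest pos >= 46 is 59 -> NB
Op 9: route key 57: smallest pos >= 57 is 59 -> NB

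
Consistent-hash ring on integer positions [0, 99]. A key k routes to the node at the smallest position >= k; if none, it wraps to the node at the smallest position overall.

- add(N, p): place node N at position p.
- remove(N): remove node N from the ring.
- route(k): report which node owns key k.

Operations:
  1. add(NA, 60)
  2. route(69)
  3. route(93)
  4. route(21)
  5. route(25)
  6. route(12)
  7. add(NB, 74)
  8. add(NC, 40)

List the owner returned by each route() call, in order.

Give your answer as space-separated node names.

Answer: NA NA NA NA NA

Derivation:
Op 1: add NA@60 -> ring=[60:NA]
Op 2: route key 69: none >= 69, wrap to smallest pos 60 -> NA
Op 3: route key 93: none >= 93, wrap to smallest pos 60 -> NA
Op 4: route key 21: smallest pos >= 21 is 60 -> NA
Op 5: route key 25: smallest pos >= 25 is 60 -> NA
Op 6: route key 12: smallest pos >= 12 is 60 -> NA
Op 7: add NB@74 -> ring=[60:NA,74:NB]
Op 8: add NC@40 -> ring=[40:NC,60:NA,74:NB]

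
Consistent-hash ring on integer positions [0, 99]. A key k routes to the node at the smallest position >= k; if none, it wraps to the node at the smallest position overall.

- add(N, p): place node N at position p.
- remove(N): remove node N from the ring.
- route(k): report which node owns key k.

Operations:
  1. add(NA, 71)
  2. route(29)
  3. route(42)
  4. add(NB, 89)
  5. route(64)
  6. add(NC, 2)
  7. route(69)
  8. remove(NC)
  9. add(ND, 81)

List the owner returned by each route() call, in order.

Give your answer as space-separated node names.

Op 1: add NA@71 -> ring=[71:NA]
Op 2: route key 29: smallest pos >= 29 is 71 -> NA
Op 3: route key 42: smallest pos >= 42 is 71 -> NA
Op 4: add NB@89 -> ring=[71:NA,89:NB]
Op 5: route key 64: smallest pos >= 64 is 71 -> NA
Op 6: add NC@2 -> ring=[2:NC,71:NA,89:NB]
Op 7: route key 69: smallest pos >= 69 is 71 -> NA
Op 8: remove NC -> ring=[71:NA,89:NB]
Op 9: add ND@81 -> ring=[71:NA,81:ND,89:NB]

Answer: NA NA NA NA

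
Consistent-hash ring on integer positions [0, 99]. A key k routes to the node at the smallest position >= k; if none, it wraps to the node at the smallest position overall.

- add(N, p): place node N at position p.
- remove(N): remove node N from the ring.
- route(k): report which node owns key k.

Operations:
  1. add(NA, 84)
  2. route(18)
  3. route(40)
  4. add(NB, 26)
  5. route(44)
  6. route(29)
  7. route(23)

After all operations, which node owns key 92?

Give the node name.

Answer: NB

Derivation:
Op 1: add NA@84 -> ring=[84:NA]
Op 2: route key 18: smallest pos >= 18 is 84 -> NA
Op 3: route key 40: smallest pos >= 40 is 84 -> NA
Op 4: add NB@26 -> ring=[26:NB,84:NA]
Op 5: route key 44: smallest pos >= 44 is 84 -> NA
Op 6: route key 29: smallest pos >= 29 is 84 -> NA
Op 7: route key 23: smallest pos >= 23 is 26 -> NB
Final route key 92: none >= 92, wrap to smallest pos 26 -> NB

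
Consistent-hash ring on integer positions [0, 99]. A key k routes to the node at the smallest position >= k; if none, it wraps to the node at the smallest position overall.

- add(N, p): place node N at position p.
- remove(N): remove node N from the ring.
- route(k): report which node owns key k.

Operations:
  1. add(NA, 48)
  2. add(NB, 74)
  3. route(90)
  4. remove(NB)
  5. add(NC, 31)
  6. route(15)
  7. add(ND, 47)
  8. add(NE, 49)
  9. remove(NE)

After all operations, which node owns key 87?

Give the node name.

Op 1: add NA@48 -> ring=[48:NA]
Op 2: add NB@74 -> ring=[48:NA,74:NB]
Op 3: route key 90: none >= 90, wrap to smallest pos 48 -> NA
Op 4: remove NB -> ring=[48:NA]
Op 5: add NC@31 -> ring=[31:NC,48:NA]
Op 6: route key 15: smallest pos >= 15 is 31 -> NC
Op 7: add ND@47 -> ring=[31:NC,47:ND,48:NA]
Op 8: add NE@49 -> ring=[31:NC,47:ND,48:NA,49:NE]
Op 9: remove NE -> ring=[31:NC,47:ND,48:NA]
Final route key 87: none >= 87, wrap to smallest pos 31 -> NC

Answer: NC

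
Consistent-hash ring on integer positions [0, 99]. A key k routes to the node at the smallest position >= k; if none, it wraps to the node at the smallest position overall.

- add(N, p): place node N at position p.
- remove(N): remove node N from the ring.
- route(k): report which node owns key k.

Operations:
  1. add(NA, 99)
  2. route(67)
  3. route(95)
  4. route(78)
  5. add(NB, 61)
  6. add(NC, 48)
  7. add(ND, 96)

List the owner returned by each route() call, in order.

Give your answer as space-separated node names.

Op 1: add NA@99 -> ring=[99:NA]
Op 2: route key 67: smallest pos >= 67 is 99 -> NA
Op 3: route key 95: smallest pos >= 95 is 99 -> NA
Op 4: route key 78: smallest pos >= 78 is 99 -> NA
Op 5: add NB@61 -> ring=[61:NB,99:NA]
Op 6: add NC@48 -> ring=[48:NC,61:NB,99:NA]
Op 7: add ND@96 -> ring=[48:NC,61:NB,96:ND,99:NA]

Answer: NA NA NA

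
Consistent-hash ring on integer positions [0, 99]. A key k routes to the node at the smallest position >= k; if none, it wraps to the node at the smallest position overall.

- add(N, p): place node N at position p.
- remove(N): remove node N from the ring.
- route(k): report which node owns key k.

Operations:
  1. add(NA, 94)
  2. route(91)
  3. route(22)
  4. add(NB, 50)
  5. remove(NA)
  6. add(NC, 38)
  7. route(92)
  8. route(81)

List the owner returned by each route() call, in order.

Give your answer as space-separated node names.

Op 1: add NA@94 -> ring=[94:NA]
Op 2: route key 91: smallest pos >= 91 is 94 -> NA
Op 3: route key 22: smallest pos >= 22 is 94 -> NA
Op 4: add NB@50 -> ring=[50:NB,94:NA]
Op 5: remove NA -> ring=[50:NB]
Op 6: add NC@38 -> ring=[38:NC,50:NB]
Op 7: route key 92: none >= 92, wrap to smallest pos 38 -> NC
Op 8: route key 81: none >= 81, wrap to smallest pos 38 -> NC

Answer: NA NA NC NC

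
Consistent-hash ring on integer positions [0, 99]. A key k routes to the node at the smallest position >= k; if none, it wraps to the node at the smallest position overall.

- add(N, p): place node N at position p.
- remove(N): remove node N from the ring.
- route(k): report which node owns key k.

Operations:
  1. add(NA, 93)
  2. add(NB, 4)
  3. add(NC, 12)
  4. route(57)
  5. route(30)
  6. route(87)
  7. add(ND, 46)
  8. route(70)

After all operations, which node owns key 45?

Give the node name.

Op 1: add NA@93 -> ring=[93:NA]
Op 2: add NB@4 -> ring=[4:NB,93:NA]
Op 3: add NC@12 -> ring=[4:NB,12:NC,93:NA]
Op 4: route key 57: smallest pos >= 57 is 93 -> NA
Op 5: route key 30: smallest pos >= 30 is 93 -> NA
Op 6: route key 87: smallest pos >= 87 is 93 -> NA
Op 7: add ND@46 -> ring=[4:NB,12:NC,46:ND,93:NA]
Op 8: route key 70: smallest pos >= 70 is 93 -> NA
Final route key 45: smallest pos >= 45 is 46 -> ND

Answer: ND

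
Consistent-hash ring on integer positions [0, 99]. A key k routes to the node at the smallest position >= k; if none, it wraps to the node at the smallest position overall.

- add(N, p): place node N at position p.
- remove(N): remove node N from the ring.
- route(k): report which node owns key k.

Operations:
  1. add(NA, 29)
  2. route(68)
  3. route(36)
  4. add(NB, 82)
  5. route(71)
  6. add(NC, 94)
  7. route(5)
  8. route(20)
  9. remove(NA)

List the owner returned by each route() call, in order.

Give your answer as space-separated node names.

Answer: NA NA NB NA NA

Derivation:
Op 1: add NA@29 -> ring=[29:NA]
Op 2: route key 68: none >= 68, wrap to smallest pos 29 -> NA
Op 3: route key 36: none >= 36, wrap to smallest pos 29 -> NA
Op 4: add NB@82 -> ring=[29:NA,82:NB]
Op 5: route key 71: smallest pos >= 71 is 82 -> NB
Op 6: add NC@94 -> ring=[29:NA,82:NB,94:NC]
Op 7: route key 5: smallest pos >= 5 is 29 -> NA
Op 8: route key 20: smallest pos >= 20 is 29 -> NA
Op 9: remove NA -> ring=[82:NB,94:NC]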